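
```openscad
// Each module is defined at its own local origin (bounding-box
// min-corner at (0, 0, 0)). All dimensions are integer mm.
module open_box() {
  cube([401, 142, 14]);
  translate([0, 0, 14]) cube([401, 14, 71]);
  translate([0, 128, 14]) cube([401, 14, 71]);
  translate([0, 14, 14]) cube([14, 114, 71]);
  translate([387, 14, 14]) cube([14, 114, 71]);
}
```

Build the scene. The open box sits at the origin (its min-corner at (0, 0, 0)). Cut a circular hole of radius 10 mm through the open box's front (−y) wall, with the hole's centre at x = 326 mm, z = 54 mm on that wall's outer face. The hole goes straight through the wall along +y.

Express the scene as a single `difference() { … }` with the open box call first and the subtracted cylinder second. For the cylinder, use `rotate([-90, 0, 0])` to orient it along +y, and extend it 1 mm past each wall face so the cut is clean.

difference() {
  open_box();
  translate([326, -1, 54]) rotate([-90, 0, 0]) cylinder(h = 16, r = 10);
}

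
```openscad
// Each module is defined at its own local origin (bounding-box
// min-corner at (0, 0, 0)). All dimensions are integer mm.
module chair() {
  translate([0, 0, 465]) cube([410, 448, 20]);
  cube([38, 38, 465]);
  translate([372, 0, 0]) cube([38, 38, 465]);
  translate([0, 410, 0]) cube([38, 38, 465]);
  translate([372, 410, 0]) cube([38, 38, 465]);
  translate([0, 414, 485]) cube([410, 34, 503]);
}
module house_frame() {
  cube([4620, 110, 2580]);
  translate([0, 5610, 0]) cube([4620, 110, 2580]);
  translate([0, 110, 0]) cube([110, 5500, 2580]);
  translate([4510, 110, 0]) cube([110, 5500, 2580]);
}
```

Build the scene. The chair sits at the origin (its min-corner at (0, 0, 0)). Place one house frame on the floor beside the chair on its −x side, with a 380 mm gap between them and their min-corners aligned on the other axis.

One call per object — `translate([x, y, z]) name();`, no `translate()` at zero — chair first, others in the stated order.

chair();
translate([-5000, 0, 0]) house_frame();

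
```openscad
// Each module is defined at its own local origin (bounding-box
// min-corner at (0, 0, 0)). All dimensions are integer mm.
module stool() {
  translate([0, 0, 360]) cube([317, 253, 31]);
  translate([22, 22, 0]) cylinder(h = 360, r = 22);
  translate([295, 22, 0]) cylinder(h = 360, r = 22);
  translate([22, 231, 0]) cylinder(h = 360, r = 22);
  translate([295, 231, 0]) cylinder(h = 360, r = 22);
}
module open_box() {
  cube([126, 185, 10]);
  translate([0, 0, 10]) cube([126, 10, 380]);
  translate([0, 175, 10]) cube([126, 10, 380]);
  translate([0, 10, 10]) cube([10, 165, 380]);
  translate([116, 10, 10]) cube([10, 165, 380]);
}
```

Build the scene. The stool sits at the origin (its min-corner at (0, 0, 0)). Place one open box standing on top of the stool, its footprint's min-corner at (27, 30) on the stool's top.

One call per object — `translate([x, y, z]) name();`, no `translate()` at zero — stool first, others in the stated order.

stool();
translate([27, 30, 391]) open_box();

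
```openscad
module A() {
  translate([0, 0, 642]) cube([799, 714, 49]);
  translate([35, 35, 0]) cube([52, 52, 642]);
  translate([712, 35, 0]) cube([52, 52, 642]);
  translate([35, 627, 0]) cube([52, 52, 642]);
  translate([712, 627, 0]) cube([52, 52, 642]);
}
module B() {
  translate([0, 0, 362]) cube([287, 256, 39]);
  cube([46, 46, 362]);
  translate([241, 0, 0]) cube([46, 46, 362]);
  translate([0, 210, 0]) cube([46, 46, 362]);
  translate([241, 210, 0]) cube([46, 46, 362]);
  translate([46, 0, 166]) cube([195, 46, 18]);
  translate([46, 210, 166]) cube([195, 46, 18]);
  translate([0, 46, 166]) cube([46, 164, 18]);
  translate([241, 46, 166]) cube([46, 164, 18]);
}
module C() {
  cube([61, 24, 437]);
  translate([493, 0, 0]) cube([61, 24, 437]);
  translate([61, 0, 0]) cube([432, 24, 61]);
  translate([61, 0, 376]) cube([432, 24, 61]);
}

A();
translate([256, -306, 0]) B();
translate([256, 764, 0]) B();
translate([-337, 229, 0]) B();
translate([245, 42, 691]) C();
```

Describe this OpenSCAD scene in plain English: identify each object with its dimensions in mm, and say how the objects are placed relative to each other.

A is a rectangular dining table. The top is 799×714×49 mm with its upper surface at z = 691 mm. It stands on four 52×52 mm square legs, each inset 35 mm from the nearest pair of top edges, running from the floor to the underside of the top.

B is a simple wooden stool: a rectangular seat 287 mm (x) by 256 mm (y), 39 mm thick, top face at z = 401 mm, on four square legs, each 46×46 mm in cross-section. The legs rest on z = 0, each flush with a corner of the seat. Four stretchers, 46 mm wide and 18 mm tall, connect adjacent legs with their undersides at z = 166 mm, each running between the inner faces of the legs it joins and aligned with the legs' outer faces on the other axis.

C is a rectangular picture frame lying in the x–z plane (depth along y). The opening is 432 mm wide (x) by 315 mm tall (z), surrounded by a border 61 mm wide on all four sides. The frame is 24 mm deep and is made of two full-height vertical stiles with two horizontal rails fitted between them.

Three stools sit around the table at the −y, +y, −x sides. The picture frame is on top of the table.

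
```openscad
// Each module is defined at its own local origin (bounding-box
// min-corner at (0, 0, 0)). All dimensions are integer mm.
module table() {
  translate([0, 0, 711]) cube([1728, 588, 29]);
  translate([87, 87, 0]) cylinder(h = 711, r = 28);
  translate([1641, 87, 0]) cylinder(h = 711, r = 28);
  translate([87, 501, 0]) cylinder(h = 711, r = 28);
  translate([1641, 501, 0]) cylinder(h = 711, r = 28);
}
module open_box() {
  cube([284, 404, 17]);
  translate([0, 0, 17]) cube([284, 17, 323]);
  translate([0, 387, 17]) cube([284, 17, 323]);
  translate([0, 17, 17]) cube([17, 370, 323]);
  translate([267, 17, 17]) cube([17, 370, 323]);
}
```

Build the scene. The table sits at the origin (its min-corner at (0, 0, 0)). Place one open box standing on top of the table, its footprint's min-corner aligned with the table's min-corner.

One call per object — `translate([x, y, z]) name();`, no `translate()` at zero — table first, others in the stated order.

table();
translate([0, 0, 740]) open_box();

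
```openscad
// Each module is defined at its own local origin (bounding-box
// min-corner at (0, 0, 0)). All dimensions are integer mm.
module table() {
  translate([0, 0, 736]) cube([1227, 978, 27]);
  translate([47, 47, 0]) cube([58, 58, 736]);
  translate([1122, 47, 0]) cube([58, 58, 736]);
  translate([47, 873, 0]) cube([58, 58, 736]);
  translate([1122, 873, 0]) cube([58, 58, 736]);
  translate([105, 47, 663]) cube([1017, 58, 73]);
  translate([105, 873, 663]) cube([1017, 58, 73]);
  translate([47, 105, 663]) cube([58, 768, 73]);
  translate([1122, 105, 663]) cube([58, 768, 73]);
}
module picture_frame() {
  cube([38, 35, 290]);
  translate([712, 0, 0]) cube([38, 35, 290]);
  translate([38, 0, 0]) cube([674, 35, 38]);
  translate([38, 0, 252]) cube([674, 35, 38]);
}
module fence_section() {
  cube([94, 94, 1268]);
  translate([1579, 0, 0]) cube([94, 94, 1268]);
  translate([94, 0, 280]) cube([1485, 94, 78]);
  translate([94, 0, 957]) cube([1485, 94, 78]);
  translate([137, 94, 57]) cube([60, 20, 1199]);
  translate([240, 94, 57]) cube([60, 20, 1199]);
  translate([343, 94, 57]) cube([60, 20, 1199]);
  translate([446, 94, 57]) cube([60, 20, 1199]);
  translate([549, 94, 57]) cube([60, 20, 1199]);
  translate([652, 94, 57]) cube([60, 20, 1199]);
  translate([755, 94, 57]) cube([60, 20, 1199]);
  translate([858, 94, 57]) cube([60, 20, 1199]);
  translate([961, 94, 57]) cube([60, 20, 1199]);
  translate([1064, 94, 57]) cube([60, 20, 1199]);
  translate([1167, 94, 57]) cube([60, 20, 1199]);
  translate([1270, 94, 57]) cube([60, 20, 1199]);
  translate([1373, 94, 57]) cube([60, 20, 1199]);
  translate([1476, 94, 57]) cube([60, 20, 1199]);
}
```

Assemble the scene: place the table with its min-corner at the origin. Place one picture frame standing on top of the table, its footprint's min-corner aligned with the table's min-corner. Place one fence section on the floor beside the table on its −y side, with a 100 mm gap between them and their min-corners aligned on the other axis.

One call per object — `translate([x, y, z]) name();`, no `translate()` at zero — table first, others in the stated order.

table();
translate([0, 0, 763]) picture_frame();
translate([0, -214, 0]) fence_section();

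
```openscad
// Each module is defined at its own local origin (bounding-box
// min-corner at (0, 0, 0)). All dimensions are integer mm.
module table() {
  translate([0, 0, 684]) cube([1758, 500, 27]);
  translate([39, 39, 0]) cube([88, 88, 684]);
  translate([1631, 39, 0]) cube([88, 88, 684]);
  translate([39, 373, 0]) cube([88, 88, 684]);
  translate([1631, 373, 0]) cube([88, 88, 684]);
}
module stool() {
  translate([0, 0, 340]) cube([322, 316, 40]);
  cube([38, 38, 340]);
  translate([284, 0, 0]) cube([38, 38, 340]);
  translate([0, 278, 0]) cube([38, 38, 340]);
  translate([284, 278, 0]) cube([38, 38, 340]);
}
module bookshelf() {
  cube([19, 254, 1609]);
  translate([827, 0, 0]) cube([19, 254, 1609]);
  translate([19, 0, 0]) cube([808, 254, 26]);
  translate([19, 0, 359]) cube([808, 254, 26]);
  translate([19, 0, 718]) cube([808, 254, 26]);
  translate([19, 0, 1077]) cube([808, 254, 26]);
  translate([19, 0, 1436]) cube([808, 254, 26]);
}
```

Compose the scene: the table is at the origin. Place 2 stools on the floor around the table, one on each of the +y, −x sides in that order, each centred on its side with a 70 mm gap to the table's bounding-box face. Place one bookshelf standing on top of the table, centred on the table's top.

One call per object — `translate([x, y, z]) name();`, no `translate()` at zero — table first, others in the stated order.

table();
translate([718, 570, 0]) stool();
translate([-392, 92, 0]) stool();
translate([456, 123, 711]) bookshelf();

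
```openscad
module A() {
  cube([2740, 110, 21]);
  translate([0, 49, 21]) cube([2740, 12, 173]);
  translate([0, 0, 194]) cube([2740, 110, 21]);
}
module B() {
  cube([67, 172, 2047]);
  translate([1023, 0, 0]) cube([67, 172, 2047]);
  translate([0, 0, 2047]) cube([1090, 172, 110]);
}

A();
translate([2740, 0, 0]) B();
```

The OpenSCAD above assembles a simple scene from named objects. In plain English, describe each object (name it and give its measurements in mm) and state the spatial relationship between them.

A is an I-beam lying along x, 2740 mm long. Overall section height 215 mm. Two flanges 110 mm wide (y) and 21 mm thick, one on the floor and one at the top; a web 12 mm thick runs between them, centred on the flange width.

B is a rectangular door frame: two vertical jambs of 67×172 mm section, 2047 mm tall, with a clear opening 956 mm wide between their inner faces. A header 110 mm tall and 172 mm deep lies on top of the jambs and spans the full outside width.

The door frame is against the I-beam's +x side, with their −y faces flush.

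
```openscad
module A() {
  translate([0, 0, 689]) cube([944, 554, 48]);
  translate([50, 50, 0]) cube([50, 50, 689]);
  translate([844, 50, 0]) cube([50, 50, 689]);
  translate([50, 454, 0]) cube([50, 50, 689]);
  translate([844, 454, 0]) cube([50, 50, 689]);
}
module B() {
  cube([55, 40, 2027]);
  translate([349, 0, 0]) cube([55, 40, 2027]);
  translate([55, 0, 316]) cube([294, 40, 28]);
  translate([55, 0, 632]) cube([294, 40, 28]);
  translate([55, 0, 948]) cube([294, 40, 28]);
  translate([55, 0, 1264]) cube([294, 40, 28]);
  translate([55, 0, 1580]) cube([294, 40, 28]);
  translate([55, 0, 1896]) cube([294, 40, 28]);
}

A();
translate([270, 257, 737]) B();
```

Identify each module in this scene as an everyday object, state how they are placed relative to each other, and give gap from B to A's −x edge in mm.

The ladder's min-x is at 270; the table's min-x is 0; gap = 270 mm.

A is a table. B is a ladder. The ladder is on top of the table, centred. The gap from the ladder to the table's −x edge is 270 mm.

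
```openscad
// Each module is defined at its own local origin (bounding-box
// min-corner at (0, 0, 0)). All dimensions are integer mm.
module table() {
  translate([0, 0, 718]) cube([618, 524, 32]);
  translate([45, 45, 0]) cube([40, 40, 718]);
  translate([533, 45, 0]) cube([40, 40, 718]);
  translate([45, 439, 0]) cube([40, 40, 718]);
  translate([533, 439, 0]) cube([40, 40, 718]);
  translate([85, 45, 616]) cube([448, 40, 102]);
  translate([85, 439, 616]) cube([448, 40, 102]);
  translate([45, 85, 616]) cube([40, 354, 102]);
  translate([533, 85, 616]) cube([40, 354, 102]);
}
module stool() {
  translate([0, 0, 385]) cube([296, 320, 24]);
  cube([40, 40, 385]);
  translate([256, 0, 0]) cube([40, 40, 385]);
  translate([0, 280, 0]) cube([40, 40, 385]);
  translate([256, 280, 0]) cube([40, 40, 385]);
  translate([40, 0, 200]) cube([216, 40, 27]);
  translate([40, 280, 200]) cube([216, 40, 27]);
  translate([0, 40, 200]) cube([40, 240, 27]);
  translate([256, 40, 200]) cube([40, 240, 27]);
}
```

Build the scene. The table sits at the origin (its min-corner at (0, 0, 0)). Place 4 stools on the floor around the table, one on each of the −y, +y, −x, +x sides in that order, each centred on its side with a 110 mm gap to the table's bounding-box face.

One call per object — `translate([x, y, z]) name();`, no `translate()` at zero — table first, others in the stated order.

table();
translate([161, -430, 0]) stool();
translate([161, 634, 0]) stool();
translate([-406, 102, 0]) stool();
translate([728, 102, 0]) stool();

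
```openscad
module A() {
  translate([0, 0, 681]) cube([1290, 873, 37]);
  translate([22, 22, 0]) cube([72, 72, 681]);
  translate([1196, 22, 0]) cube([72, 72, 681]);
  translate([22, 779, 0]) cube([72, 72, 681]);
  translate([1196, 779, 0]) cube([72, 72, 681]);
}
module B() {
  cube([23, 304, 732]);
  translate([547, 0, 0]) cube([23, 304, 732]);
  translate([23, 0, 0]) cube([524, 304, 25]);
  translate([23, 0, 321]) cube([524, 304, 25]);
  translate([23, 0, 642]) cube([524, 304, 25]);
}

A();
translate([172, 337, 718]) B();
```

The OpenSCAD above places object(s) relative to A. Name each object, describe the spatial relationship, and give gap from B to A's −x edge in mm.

A is a table. B is a bookshelf. The bookshelf is on top of the table. The gap from the bookshelf to the table's −x edge is 172 mm.

The bookshelf's min-x is at 172; the table's min-x is 0; gap = 172 mm.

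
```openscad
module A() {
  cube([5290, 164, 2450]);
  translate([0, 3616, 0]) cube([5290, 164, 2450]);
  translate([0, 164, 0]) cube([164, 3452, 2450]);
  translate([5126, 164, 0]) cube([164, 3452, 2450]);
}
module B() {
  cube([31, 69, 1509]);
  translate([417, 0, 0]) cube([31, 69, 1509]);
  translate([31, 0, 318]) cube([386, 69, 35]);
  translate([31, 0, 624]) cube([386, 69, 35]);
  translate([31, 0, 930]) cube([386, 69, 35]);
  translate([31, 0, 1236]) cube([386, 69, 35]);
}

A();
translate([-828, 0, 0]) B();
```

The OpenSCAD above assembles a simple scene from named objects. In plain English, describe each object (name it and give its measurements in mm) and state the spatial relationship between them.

A is the wall frame of a small rectangular building: four walls, each 2450 mm tall and 164 mm thick, enclosing a footprint 5290 mm (x) by 3780 mm (y) outside-to-outside, with no floor or roof. The front and back walls (the −y and +y sides) span the full width; the two side walls fit between them.

B is a straight ladder. Two 31×69 mm vertical rails, 1509 mm tall, stand 448 mm apart (outside-to-outside) with their front faces coplanar on the −y side. 4 rungs, each 69 mm deep and 35 mm tall, span between the inner faces of the rails, front faces flush with the rails. The lowest rung's underside is at z = 318 mm and rungs are spaced 306 mm apart (underside to underside).

The ladder is on the floor beside the house frame on its −x side.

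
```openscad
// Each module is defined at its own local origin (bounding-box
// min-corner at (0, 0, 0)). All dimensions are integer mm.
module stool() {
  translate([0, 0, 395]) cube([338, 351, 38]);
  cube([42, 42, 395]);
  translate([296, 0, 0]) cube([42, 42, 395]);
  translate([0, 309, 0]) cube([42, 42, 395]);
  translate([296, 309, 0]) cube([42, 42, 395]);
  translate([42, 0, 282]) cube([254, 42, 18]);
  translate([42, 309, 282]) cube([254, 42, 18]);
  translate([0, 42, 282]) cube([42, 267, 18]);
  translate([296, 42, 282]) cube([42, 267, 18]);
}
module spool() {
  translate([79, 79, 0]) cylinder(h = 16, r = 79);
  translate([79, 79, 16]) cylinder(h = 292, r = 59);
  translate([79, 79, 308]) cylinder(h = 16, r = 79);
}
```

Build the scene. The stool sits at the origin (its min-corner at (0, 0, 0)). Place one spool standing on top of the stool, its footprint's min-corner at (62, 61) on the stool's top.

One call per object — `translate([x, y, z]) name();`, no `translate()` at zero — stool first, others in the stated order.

stool();
translate([62, 61, 433]) spool();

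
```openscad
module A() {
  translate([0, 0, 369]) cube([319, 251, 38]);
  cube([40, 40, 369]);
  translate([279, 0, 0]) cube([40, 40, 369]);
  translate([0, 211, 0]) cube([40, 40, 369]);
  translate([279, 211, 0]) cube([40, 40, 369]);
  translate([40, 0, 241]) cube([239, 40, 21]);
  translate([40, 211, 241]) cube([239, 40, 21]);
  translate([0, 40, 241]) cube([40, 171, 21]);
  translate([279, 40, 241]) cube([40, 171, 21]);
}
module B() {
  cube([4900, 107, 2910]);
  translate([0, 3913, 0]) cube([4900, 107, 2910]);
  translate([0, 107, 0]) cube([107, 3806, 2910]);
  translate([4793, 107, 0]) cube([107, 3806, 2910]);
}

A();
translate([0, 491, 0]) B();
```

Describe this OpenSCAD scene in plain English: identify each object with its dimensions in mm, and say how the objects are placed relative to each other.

A is a simple wooden stool: a rectangular seat 319 mm (x) by 251 mm (y), 38 mm thick, top face at z = 407 mm, on four square legs, each 40×40 mm in cross-section. The legs rest on z = 0, each flush with a corner of the seat. Four stretchers, 40 mm wide and 21 mm tall, connect adjacent legs with their undersides at z = 241 mm, each running between the inner faces of the legs it joins and aligned with the legs' outer faces on the other axis.

B is the wall frame of a small rectangular building: four walls, each 2910 mm tall and 107 mm thick, enclosing a footprint 4900 mm (x) by 4020 mm (y) outside-to-outside, with no floor or roof. The front and back walls (the −y and +y sides) span the full width; the two side walls fit between them.

The house frame is on the floor beside the stool on its +y side.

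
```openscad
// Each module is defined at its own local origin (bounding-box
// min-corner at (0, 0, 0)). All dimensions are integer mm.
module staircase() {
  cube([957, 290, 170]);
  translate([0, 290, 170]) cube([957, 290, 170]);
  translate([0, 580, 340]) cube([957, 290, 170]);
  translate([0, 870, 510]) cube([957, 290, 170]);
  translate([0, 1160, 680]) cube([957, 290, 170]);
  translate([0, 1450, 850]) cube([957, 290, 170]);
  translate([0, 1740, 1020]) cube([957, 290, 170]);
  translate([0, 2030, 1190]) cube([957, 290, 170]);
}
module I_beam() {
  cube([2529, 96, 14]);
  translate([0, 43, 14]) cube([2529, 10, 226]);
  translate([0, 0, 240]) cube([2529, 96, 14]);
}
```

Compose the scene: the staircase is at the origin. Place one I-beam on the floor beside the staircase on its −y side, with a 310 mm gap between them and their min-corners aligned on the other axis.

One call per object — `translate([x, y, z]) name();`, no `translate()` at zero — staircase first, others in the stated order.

staircase();
translate([0, -406, 0]) I_beam();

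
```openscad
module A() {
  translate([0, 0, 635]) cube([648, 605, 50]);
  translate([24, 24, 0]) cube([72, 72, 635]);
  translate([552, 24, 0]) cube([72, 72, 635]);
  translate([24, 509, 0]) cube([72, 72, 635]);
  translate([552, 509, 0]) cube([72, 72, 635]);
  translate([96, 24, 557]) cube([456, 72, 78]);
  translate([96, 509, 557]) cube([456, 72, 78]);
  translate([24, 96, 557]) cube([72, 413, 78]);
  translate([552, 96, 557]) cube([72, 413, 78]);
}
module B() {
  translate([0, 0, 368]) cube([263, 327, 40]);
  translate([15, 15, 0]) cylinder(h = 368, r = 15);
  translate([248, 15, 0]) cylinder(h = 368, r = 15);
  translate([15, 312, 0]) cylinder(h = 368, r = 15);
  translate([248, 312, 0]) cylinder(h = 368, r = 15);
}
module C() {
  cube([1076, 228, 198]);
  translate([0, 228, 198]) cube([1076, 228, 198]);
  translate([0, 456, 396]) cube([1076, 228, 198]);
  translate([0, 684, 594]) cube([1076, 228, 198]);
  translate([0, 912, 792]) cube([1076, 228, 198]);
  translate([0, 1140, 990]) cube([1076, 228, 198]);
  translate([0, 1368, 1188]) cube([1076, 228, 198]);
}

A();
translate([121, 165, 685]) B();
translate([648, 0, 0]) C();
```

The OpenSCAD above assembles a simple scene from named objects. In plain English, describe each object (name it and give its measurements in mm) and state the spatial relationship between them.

A is a table with a 648×605 mm rectangular top, 50 mm thick, top surface at z = 685 mm, supported by four 72×72 mm square legs, each inset 24 mm from the nearest pair of top edges, running from the floor. Four apron rails, 72 mm thick and 78 mm tall, run between adjacent legs with their top edges flush with the underside of the top and their outer faces flush with the legs' outer faces.

B is a four-legged stool. The seat is 263×327 mm, 40 mm thick, top at z = 408 mm. It stands on four round legs, each 30 mm in diameter, from z = 0 to the seat underside, each leg's axis is inset half a diameter from the nearest pair of seat edges (so the leg's bounding box is flush with the corner).

C is a run of 7 identical solid stair steps. Each tread is 1076×228 mm and each step block is 198 mm high. Step 1 rests on the floor; step k is offset from step 1 by (k−1)×228 mm in y and (k−1)×198 mm in z.

The stool is on top of the table. The staircase is against the table's +x side, with their −y faces flush.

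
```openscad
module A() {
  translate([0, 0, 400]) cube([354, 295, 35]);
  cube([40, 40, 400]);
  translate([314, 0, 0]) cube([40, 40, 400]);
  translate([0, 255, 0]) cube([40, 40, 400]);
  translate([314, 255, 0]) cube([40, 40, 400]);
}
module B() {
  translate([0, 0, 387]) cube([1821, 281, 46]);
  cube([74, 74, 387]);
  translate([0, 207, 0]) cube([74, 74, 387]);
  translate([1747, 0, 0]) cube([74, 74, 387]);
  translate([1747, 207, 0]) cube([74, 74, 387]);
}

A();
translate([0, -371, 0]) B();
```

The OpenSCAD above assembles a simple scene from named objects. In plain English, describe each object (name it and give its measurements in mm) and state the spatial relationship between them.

A is a four-legged stool. The seat is 354×295 mm, 35 mm thick, top at z = 435 mm. It stands on four square legs, each 40×40 mm in cross-section, from z = 0 to the seat underside, each flush with a corner of the seat.

B is a bench: a 1821×281 mm seat slab, 46 mm thick, top at z = 433 mm, on four 74×74 mm square legs flush with the seat corners and standing on z = 0.

The bench is on the floor beside the stool on its −y side.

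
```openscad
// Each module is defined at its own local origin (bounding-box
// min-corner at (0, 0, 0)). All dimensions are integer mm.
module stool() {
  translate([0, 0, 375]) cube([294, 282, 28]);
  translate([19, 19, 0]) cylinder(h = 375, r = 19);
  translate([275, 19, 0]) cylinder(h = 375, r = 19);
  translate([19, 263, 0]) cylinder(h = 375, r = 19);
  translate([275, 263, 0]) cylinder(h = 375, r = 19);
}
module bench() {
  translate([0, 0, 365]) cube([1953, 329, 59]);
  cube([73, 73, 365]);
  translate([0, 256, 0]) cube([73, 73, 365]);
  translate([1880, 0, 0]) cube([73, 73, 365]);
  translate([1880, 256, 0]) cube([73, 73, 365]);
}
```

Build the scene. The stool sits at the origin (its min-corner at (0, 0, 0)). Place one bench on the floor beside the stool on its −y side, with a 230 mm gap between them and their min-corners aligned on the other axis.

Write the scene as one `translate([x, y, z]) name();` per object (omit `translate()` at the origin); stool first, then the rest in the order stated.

stool();
translate([0, -559, 0]) bench();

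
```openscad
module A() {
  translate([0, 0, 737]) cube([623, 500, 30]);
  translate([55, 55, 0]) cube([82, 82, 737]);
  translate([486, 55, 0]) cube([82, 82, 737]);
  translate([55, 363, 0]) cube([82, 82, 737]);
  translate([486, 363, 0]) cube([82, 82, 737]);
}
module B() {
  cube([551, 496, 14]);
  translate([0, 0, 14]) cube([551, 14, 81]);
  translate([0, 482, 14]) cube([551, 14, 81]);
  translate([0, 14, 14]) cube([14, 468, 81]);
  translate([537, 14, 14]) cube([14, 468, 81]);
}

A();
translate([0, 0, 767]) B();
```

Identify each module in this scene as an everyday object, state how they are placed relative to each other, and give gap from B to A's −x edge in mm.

The open box's min-x is at 0; the table's min-x is 0; gap = 0 mm.

A is a table. B is an open box. The open box is on top of the table. The gap from the open box to the table's −x edge is 0 mm.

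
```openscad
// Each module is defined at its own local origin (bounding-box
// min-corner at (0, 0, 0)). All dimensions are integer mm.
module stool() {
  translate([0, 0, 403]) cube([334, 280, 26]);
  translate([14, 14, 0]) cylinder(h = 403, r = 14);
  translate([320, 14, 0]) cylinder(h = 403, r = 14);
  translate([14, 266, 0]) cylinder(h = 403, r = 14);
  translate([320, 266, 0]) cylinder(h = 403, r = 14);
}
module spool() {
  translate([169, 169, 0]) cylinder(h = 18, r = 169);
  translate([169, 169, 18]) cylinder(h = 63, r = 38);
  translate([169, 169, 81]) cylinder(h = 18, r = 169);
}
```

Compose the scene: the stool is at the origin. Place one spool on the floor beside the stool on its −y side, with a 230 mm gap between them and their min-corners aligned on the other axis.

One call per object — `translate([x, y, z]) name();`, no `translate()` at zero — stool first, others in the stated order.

stool();
translate([0, -568, 0]) spool();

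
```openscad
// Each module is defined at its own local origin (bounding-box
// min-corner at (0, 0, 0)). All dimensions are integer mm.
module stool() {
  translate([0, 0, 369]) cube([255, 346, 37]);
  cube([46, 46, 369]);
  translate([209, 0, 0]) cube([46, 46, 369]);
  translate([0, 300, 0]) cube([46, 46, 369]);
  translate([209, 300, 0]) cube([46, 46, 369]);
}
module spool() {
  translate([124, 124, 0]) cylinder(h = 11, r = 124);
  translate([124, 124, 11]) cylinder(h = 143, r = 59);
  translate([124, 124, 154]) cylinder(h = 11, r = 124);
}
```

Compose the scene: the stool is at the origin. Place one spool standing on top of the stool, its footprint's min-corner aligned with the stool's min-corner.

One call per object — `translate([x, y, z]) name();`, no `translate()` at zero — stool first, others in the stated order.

stool();
translate([0, 0, 406]) spool();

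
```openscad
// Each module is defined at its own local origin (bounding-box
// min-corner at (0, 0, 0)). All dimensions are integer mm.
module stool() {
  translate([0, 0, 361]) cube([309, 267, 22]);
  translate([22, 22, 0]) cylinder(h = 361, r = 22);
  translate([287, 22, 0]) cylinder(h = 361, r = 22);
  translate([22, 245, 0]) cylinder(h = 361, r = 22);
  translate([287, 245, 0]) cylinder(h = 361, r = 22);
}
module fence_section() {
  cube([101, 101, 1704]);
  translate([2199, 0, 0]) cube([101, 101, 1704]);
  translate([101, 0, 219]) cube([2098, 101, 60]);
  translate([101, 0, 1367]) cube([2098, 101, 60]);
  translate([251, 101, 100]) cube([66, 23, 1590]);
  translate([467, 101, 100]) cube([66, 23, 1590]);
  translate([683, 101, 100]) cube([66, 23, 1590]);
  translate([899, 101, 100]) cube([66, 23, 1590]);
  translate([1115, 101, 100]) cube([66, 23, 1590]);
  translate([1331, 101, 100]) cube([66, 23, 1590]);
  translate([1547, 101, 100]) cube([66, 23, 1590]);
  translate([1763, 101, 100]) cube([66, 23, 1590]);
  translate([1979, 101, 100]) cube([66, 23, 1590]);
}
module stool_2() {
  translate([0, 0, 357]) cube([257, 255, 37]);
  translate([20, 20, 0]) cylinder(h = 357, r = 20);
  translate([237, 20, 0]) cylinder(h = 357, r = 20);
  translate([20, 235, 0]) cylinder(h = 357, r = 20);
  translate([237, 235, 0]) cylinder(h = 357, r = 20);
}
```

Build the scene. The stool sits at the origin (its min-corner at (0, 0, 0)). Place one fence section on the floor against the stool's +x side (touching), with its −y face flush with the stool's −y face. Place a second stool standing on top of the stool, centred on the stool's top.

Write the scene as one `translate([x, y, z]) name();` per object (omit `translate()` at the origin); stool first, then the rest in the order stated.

stool();
translate([309, 0, 0]) fence_section();
translate([26, 6, 383]) stool_2();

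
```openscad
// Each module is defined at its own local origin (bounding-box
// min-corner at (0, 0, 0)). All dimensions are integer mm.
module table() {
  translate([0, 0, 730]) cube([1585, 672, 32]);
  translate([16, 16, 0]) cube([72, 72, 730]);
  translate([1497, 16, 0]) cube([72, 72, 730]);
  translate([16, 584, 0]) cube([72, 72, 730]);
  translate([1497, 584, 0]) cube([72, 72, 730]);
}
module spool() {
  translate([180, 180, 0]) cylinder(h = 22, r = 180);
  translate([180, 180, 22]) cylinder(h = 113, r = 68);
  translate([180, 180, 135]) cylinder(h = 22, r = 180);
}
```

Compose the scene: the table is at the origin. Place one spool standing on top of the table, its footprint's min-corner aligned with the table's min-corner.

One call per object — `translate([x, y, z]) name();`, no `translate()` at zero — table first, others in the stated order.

table();
translate([0, 0, 762]) spool();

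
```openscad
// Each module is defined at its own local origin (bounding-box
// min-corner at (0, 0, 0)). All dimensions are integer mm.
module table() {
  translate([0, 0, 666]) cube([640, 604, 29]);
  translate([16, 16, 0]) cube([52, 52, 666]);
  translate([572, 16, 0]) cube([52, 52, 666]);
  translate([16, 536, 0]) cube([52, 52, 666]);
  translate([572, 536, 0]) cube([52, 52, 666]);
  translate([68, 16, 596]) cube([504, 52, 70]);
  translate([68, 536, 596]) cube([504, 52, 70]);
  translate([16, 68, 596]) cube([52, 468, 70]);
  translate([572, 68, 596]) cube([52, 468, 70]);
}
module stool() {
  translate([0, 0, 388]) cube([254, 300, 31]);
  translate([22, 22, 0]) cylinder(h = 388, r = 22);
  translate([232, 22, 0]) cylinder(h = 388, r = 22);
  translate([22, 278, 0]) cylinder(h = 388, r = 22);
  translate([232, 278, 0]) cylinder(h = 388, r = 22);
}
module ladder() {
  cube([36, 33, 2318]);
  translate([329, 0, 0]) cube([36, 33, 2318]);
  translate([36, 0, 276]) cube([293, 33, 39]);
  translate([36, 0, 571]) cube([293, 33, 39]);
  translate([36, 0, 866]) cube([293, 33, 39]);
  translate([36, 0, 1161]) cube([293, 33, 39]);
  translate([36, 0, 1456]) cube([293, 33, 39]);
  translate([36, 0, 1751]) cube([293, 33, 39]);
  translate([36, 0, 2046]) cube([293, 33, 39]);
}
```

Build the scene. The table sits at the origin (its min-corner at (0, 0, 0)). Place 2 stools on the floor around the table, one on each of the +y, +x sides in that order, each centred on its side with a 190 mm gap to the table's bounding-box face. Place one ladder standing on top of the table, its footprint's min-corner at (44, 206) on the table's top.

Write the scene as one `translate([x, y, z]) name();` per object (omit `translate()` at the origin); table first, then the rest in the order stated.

table();
translate([193, 794, 0]) stool();
translate([830, 152, 0]) stool();
translate([44, 206, 695]) ladder();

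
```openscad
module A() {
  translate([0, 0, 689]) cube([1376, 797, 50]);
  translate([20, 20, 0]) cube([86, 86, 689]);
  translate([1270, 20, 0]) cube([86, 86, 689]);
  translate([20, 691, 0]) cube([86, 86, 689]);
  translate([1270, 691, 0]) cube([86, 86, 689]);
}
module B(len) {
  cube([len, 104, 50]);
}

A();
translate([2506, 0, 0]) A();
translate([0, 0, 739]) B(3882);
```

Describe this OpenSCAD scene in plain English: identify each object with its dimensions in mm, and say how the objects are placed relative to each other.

A is a table with a 1376×797 mm rectangular top, 50 mm thick, top surface at z = 739 mm, supported by four 86×86 mm square legs, each inset 20 mm from the nearest pair of top edges, running from the floor.

B is a rectangular beam 3882 mm long (x), 104 mm deep (y), 50 mm thick (z).

The beam spans the tops of two tables placed 1130 mm apart, resting at z = 739 mm.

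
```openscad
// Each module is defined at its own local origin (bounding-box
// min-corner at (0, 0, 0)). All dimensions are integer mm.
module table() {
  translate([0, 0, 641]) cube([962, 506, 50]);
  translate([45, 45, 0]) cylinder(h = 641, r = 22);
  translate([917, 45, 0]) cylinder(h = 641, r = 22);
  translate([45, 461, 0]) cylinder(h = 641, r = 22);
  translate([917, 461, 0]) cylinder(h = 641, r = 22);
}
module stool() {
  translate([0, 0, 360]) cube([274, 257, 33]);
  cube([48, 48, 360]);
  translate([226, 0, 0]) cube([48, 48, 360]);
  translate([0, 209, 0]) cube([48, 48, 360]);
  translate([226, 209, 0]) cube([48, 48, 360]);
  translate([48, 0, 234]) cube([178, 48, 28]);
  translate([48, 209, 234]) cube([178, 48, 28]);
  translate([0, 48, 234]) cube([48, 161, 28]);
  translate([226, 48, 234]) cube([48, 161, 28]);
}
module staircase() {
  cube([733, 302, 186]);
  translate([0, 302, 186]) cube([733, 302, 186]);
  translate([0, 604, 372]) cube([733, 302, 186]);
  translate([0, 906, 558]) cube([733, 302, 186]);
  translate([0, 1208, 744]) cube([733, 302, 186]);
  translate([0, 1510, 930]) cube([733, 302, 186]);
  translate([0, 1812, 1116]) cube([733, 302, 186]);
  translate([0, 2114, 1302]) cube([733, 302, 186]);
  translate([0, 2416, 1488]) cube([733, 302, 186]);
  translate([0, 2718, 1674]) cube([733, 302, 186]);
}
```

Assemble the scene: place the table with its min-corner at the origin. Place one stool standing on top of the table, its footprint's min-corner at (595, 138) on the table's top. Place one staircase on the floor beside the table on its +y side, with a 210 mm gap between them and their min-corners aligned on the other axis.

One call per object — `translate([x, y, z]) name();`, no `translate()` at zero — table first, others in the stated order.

table();
translate([595, 138, 691]) stool();
translate([0, 716, 0]) staircase();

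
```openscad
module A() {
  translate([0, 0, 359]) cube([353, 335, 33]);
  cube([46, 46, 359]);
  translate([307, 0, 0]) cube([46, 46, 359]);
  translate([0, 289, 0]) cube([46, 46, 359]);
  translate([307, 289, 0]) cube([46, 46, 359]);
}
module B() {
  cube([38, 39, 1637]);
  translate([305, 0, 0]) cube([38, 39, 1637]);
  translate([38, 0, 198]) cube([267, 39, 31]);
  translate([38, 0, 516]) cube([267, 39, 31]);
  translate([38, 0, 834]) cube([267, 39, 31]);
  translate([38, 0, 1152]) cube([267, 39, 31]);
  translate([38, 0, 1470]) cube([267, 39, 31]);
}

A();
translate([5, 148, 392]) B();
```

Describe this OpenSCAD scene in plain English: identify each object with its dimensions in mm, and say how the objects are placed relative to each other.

A is a four-legged stool. The seat is 353×335 mm, 33 mm thick, top at z = 392 mm. It stands on four square legs, each 46×46 mm in cross-section, from z = 0 to the seat underside, each flush with a corner of the seat.

B is a wooden ladder with two side rails of 38×39 mm section and 1637 mm height, set 343 mm apart overall. Between them run 5 rectangular rungs (39 mm deep, 31 mm thick), front faces flush with the rails' −y face. The bottom of the first rung is 198 mm above the floor and each subsequent rung is 318 mm higher than the one below.

The ladder is on top of the stool, centred.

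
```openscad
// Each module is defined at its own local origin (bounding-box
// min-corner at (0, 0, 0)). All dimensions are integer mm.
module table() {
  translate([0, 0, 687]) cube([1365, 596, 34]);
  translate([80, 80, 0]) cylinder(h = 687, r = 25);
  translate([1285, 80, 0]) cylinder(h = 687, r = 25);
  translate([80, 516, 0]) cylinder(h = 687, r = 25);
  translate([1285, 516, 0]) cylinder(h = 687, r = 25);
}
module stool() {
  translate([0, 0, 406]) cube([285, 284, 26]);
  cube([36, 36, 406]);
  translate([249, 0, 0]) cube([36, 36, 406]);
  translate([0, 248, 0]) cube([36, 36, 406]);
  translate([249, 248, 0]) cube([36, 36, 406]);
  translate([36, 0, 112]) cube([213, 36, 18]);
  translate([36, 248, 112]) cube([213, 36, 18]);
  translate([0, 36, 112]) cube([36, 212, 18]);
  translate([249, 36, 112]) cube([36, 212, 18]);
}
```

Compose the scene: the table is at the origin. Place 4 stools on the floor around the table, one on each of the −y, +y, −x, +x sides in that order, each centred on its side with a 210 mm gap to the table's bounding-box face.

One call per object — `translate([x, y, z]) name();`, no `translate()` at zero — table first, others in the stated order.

table();
translate([540, -494, 0]) stool();
translate([540, 806, 0]) stool();
translate([-495, 156, 0]) stool();
translate([1575, 156, 0]) stool();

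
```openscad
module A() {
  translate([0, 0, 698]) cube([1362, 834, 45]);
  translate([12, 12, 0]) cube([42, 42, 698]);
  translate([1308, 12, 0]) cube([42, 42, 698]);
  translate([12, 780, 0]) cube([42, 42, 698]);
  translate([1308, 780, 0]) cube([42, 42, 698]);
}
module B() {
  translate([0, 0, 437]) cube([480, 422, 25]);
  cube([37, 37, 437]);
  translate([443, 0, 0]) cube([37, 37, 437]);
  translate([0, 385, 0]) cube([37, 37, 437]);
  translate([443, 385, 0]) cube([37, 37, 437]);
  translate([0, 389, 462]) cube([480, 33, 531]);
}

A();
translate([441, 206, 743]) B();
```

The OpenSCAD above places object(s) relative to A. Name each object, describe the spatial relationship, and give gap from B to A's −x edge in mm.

The chair's min-x is at 441; the table's min-x is 0; gap = 441 mm.

A is a table. B is a chair. The chair is on top of the table, centred. The gap from the chair to the table's −x edge is 441 mm.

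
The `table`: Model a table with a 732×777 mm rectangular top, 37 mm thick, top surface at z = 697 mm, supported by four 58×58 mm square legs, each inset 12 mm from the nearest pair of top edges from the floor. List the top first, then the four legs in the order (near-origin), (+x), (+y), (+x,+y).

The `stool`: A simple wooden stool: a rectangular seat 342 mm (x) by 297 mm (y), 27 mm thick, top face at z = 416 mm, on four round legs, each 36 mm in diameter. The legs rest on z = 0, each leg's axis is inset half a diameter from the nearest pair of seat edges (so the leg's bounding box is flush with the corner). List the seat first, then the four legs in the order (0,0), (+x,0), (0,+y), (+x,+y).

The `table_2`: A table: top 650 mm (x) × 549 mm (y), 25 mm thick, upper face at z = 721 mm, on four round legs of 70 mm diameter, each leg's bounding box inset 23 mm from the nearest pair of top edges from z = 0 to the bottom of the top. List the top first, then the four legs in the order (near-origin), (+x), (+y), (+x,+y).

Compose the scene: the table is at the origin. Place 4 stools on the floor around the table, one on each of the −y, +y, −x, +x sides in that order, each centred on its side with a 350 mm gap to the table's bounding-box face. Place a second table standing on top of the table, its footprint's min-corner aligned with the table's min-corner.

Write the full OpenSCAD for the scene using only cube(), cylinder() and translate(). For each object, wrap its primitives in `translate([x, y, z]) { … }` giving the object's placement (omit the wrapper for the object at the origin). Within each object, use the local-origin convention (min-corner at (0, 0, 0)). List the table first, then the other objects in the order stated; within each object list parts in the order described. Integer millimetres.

translate([0, 0, 660]) cube([732, 777, 37]);
translate([12, 12, 0]) cube([58, 58, 660]);
translate([662, 12, 0]) cube([58, 58, 660]);
translate([12, 707, 0]) cube([58, 58, 660]);
translate([662, 707, 0]) cube([58, 58, 660]);
translate([195, -647, 0]) {
  translate([0, 0, 389]) cube([342, 297, 27]);
  translate([18, 18, 0]) cylinder(h = 389, r = 18);
  translate([324, 18, 0]) cylinder(h = 389, r = 18);
  translate([18, 279, 0]) cylinder(h = 389, r = 18);
  translate([324, 279, 0]) cylinder(h = 389, r = 18);
}
translate([195, 1127, 0]) {
  translate([0, 0, 389]) cube([342, 297, 27]);
  translate([18, 18, 0]) cylinder(h = 389, r = 18);
  translate([324, 18, 0]) cylinder(h = 389, r = 18);
  translate([18, 279, 0]) cylinder(h = 389, r = 18);
  translate([324, 279, 0]) cylinder(h = 389, r = 18);
}
translate([-692, 240, 0]) {
  translate([0, 0, 389]) cube([342, 297, 27]);
  translate([18, 18, 0]) cylinder(h = 389, r = 18);
  translate([324, 18, 0]) cylinder(h = 389, r = 18);
  translate([18, 279, 0]) cylinder(h = 389, r = 18);
  translate([324, 279, 0]) cylinder(h = 389, r = 18);
}
translate([1082, 240, 0]) {
  translate([0, 0, 389]) cube([342, 297, 27]);
  translate([18, 18, 0]) cylinder(h = 389, r = 18);
  translate([324, 18, 0]) cylinder(h = 389, r = 18);
  translate([18, 279, 0]) cylinder(h = 389, r = 18);
  translate([324, 279, 0]) cylinder(h = 389, r = 18);
}
translate([0, 0, 697]) {
  translate([0, 0, 696]) cube([650, 549, 25]);
  translate([58, 58, 0]) cylinder(h = 696, r = 35);
  translate([592, 58, 0]) cylinder(h = 696, r = 35);
  translate([58, 491, 0]) cylinder(h = 696, r = 35);
  translate([592, 491, 0]) cylinder(h = 696, r = 35);
}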